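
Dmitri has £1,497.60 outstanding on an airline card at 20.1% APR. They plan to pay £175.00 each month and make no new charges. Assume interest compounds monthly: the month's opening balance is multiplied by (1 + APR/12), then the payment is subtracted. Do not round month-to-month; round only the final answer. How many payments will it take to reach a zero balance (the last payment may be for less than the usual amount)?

10 months

Monthly rate r = 20.1%/12 = 1.675% = 0.01675.
Recurrence: B ← B·(1+r) − £175.00.
Month 1: interest £25.08; balance after payment £1,347.68.
Month 2: interest £22.57; balance after payment £1,195.26.
Closed form: n = −ln(1 − rB₀/P)/ln(1+r) = −ln(0.85666)/ln(1.01675) ≈ 9.314, so the balance reaches zero during payment 10.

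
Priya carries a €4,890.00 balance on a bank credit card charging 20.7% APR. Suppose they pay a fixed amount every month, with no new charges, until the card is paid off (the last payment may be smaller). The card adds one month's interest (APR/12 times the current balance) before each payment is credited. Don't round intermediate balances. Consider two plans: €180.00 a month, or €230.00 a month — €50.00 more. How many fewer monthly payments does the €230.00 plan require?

10 fewer payments

Monthly rate r = 20.7%/12 = 1.725% = 0.01725.
At €180.00/mo: n = ⌈−ln(1 − rB₀/P)/ln(1+r)⌉ = 37 payments (last €174.57); total interest = total paid − €4,890.00 = €1,764.57.
At €230.00/mo: 27 payments (last €164.66); total interest €1,254.66.
Payments saved = 37 − 27 = 10.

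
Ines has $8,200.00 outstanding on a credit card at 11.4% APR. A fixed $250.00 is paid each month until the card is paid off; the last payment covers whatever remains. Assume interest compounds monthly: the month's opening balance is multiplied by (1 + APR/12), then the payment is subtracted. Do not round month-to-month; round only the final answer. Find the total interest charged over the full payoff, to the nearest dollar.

Monthly rate r = 11.4%/12 = 0.95% = 0.0095.
Payoff takes n = ⌈−ln(1 − rB₀/P)/ln(1+r)⌉ = ⌈39.490⌉ = 40 payments; the last is $122.82.
Total paid = 39·$250.00 + $122.82 = $9,872.82.
Total interest = total paid − principal = $9,872.82 − $8,200.00 = $1,672.82.

$1,673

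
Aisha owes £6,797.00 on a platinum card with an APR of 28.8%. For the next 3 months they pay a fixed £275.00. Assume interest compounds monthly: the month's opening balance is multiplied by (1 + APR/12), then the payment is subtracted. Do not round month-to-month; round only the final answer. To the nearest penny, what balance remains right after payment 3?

Monthly rate r = 28.8%/12 = 2.4% = 0.024.
Each month: B ← B·(1+r) − £275.00.
Month 1: interest £163.13; balance after payment £6,685.13.
Month 2: interest £160.44; balance after payment £6,570.57.
Month 3: interest £157.69; balance after payment £6,453.26.

£6,453.26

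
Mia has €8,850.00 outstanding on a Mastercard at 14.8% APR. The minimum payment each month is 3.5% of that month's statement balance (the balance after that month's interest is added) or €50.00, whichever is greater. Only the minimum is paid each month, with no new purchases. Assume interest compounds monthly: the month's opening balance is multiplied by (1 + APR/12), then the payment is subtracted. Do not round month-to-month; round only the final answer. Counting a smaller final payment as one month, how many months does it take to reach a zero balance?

114 months

Monthly rate r = 14.8%/12 = 1.23333% = 0.0123333.
While 3.5% of the post-interest balance exceeds €50.00, each month B ← (B·(1+r))·(1 − 0.035), i.e. B shrinks by the factor (1+r)·0.965 = 0.9769.
This holds for months 1–79. Entering month 80 the balance is €1,396.88; 3.5% of the post-interest balance is now below €50.00, so the flat €50.00 minimum applies from here.
From month 80 a fixed €50.00 at rate r clears €1,396.88 in 35 more payments. Total: 79 + 35 = 114 months.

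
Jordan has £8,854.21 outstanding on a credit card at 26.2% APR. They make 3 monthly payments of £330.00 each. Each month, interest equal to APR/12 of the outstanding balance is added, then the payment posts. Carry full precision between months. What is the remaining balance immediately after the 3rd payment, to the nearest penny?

Monthly rate r = 26.2%/12 = 2.18333% = 0.0218333.
Each month: B ← B·(1+r) − £330.00.
Month 1: interest £193.32; balance after payment £8,717.53.
Month 2: interest £190.33; balance after payment £8,577.86.
Month 3: interest £187.28; balance after payment £8,435.14.

£8,435.14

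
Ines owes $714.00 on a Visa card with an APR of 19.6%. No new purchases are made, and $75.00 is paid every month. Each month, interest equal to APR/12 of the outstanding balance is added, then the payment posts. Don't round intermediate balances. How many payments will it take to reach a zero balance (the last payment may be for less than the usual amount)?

11 months

Monthly rate r = 19.6%/12 = 1.63333% = 0.0163333.
Recurrence: B ← B·(1+r) − $75.00.
Month 1: interest $11.66; balance after payment $650.66.
Month 2: interest $10.63; balance after payment $586.29.
Closed form: n = −ln(1 − rB₀/P)/ln(1+r) = −ln(0.84451)/ln(1.01633) ≈ 10.431, so the balance reaches zero during payment 11.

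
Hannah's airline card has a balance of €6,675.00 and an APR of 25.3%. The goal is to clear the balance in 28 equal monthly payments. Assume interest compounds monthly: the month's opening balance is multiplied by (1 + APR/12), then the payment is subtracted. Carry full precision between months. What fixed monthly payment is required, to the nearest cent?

Monthly rate r = 25.3%/12 = 2.10833% = 0.0210833.
Level-payment amortization: P = B₀·r / (1 − (1+r)^(−n)) = 6675.00·0.0210833 / (1 − 1.02108^(−28)).
Denominator 1 − (1+r)^(−28) = 0.442446237.
P = 140.731 / 0.442446237 ≈ 318.08.

€318.08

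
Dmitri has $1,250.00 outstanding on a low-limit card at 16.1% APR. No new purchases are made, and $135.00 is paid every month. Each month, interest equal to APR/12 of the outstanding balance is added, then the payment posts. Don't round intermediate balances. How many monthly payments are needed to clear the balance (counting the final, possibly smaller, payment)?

Monthly rate r = 16.1%/12 = 1.34167% = 0.0134167.
Recurrence: B ← B·(1+r) − $135.00.
Month 1: interest $16.77; balance after payment $1,131.77.
Month 2: interest $15.18; balance after payment $1,011.96.
Closed form: n = −ln(1 − rB₀/P)/ln(1+r) = −ln(0.87577)/ln(1.01342) ≈ 9.953, so the balance reaches zero during payment 10.

10 months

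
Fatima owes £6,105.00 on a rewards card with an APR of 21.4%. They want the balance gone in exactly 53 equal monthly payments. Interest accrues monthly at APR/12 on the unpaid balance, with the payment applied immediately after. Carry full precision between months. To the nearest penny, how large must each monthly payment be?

Monthly rate r = 21.4%/12 = 1.78333% = 0.0178333.
Level-payment amortization: P = B₀·r / (1 − (1+r)^(−n)) = 6105.00·0.0178333 / (1 − 1.01783^(−53)).
Denominator 1 − (1+r)^(−53) = 0.608134968.
P = 108.873 / 0.608134968 ≈ 179.03.

£179.03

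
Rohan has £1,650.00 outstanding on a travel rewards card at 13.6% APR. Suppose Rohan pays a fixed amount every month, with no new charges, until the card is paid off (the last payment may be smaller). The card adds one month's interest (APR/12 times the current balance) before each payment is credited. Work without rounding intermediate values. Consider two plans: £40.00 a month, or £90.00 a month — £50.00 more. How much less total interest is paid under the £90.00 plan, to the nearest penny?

£376.55

Monthly rate r = 13.6%/12 = 1.13333% = 0.0113333.
At £40.00/mo: n = ⌈−ln(1 − rB₀/P)/ln(1+r)⌉ = 56 payments (last £36.73); total interest = total paid − £1,650.00 = £586.73.
At £90.00/mo: 21 payments (last £60.18); total interest £210.18.
Interest saved = £586.73 − £210.18 = £376.55.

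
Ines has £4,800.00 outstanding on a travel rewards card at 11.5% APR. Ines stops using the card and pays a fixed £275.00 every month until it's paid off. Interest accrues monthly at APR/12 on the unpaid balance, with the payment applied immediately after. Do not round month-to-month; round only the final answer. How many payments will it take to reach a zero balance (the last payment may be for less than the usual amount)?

Monthly rate r = 11.5%/12 = 0.958333% = 0.00958333.
Recurrence: B ← B·(1+r) − £275.00.
Month 1: interest £46.00; balance after payment £4,571.00.
Month 2: interest £43.81; balance after payment £4,339.81.
Closed form: n = −ln(1 − rB₀/P)/ln(1+r) = −ln(0.83273)/ln(1.00958) ≈ 19.192, so the balance reaches zero during payment 20.

20 payments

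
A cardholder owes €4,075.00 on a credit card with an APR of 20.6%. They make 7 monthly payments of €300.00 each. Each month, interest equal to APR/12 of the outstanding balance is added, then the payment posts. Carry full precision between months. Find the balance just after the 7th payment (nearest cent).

Monthly rate r = 20.6%/12 = 1.71667% = 0.0171667.
Each month: B ← B·(1+r) − €300.00.
Month 1: interest €69.95; balance after payment €3,844.95.
Month 2: interest €66.01; balance after payment €3,610.96.
Month 3: interest €61.99; balance after payment €3,372.95.
Month 4: interest €57.90; balance after payment €3,130.85.
Month 5: interest €53.75; balance after payment €2,884.60.
Month 6: interest €49.52; balance after payment €2,634.11.
Month 7: interest €45.22; balance after payment €2,379.33.

€2,379.33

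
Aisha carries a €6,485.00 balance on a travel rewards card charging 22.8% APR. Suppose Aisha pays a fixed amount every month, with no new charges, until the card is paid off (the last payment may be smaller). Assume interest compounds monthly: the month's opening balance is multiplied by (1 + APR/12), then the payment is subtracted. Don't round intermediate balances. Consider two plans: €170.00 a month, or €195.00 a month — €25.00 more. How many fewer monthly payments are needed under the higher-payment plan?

15 fewer payments

Monthly rate r = 22.8%/12 = 1.9% = 0.019.
At €170.00/mo: n = ⌈−ln(1 − rB₀/P)/ln(1+r)⌉ = 69 payments (last €93.94); total interest = total paid − €6,485.00 = €5,168.94.
At €195.00/mo: 54 payments (last €18.51); total interest €3,868.51.
Payments saved = 69 − 54 = 15.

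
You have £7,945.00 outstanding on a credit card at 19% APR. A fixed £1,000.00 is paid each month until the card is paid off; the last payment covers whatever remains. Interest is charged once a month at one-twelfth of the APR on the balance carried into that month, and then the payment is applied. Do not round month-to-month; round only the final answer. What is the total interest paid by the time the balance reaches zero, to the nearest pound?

Monthly rate r = 19%/12 = 1.58333% = 0.0158333.
Payoff takes n = ⌈−ln(1 − rB₀/P)/ln(1+r)⌉ = ⌈8.558⌉ = 9 payments; the last is £560.01.
Total paid = 8·£1,000.00 + £560.01 = £8,560.01.
Total interest = total paid − principal = £8,560.01 − £7,945.00 = £615.01.

£615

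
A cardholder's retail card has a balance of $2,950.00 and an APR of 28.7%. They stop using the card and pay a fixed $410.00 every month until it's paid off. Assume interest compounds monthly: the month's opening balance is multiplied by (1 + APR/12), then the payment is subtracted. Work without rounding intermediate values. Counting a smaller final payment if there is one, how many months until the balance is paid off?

8 payments

Monthly rate r = 28.7%/12 = 2.39167% = 0.0239167.
Recurrence: B ← B·(1+r) − $410.00.
Month 1: interest $70.55; balance after payment $2,610.55.
Month 2: interest $62.44; balance after payment $2,262.99.
Closed form: n = −ln(1 − rB₀/P)/ln(1+r) = −ln(0.82792)/ln(1.02392) ≈ 7.990, so the balance reaches zero during payment 8.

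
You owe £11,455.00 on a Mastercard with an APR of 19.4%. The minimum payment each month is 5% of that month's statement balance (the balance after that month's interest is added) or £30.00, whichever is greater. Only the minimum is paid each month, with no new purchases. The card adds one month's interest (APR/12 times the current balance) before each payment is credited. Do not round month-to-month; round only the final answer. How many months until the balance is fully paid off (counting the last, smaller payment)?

Monthly rate r = 19.4%/12 = 1.61667% = 0.0161667.
While 5% of the post-interest balance exceeds £30.00, each month B ← (B·(1+r))·(1 − 0.05), i.e. B shrinks by the factor (1+r)·0.95 = 0.96536.
This holds for months 1–85. Entering month 86 the balance is £572.17; 5% of the post-interest balance is now below £30.00, so the flat £30.00 minimum applies from here.
From month 86 a fixed £30.00 at rate r clears £572.17 in 23 more payments. Total: 85 + 23 = 108 months.

108 months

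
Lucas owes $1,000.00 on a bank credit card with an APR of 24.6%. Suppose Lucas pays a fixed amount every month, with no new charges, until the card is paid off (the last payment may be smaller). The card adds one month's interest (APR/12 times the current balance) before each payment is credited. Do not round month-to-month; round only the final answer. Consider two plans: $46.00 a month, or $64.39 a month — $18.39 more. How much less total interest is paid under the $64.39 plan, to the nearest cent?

Monthly rate r = 24.6%/12 = 2.05% = 0.0205.
At $46.00/mo: n = ⌈−ln(1 − rB₀/P)/ln(1+r)⌉ = 30 payments (last $3.37); total interest = total paid − $1,000.00 = $337.37.
At $64.39/mo: 19 payments (last $57.19); total interest $216.21.
Interest saved = $337.37 − $216.21 = $121.16.

$121.16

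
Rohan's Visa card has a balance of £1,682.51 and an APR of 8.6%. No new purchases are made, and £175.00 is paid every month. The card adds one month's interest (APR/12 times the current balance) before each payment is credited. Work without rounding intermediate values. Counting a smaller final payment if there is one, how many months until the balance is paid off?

10 months

Monthly rate r = 8.6%/12 = 0.716667% = 0.00716667.
Recurrence: B ← B·(1+r) − £175.00.
Month 1: interest £12.06; balance after payment £1,519.57.
Month 2: interest £10.89; balance after payment £1,355.46.
Closed form: n = −ln(1 − rB₀/P)/ln(1+r) = −ln(0.9311)/ln(1.00717) ≈ 9.997, so the balance reaches zero during payment 10.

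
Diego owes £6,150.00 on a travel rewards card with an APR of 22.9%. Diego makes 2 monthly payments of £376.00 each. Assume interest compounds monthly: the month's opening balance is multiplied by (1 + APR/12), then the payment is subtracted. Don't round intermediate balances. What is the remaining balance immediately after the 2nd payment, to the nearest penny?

£5,627.79

Monthly rate r = 22.9%/12 = 1.90833% = 0.0190833.
Each month: B ← B·(1+r) − £376.00.
Month 1: interest £117.36; balance after payment £5,891.36.
Month 2: interest £112.43; balance after payment £5,627.79.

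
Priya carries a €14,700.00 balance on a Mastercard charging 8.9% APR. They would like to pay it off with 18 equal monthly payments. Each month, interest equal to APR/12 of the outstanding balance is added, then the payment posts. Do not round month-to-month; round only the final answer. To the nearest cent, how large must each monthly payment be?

Monthly rate r = 8.9%/12 = 0.741667% = 0.00741667.
Level-payment amortization: P = B₀·r / (1 − (1+r)^(−n)) = 14700.00·0.00741667 / (1 − 1.00742^(−18)).
Denominator 1 − (1+r)^(−18) = 0.124541362.
P = 109.025 / 0.124541362 ≈ 875.41.

€875.41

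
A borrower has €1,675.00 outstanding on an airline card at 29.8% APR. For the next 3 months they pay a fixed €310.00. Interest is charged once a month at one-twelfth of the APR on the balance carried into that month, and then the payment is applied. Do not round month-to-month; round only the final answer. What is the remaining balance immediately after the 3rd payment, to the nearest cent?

Monthly rate r = 29.8%/12 = 2.48333% = 0.0248333.
Each month: B ← B·(1+r) − €310.00.
Month 1: interest €41.60; balance after payment €1,406.60.
Month 2: interest €34.93; balance after payment €1,131.53.
Month 3: interest €28.10; balance after payment €849.63.

€849.63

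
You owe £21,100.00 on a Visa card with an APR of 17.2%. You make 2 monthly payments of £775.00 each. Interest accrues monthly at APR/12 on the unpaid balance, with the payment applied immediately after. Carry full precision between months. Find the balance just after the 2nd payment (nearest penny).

Monthly rate r = 17.2%/12 = 1.43333% = 0.0143333.
Each month: B ← B·(1+r) − £775.00.
Month 1: interest £302.43; balance after payment £20,627.43.
Month 2: interest £295.66; balance after payment £20,148.09.

£20,148.09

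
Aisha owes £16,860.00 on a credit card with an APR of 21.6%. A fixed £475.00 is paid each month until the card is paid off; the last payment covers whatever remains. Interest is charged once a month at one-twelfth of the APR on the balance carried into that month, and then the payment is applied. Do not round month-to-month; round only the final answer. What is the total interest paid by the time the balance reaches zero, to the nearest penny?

Monthly rate r = 21.6%/12 = 1.8% = 0.018.
Payoff takes n = ⌈−ln(1 − rB₀/P)/ln(1+r)⌉ = ⌈57.098⌉ = 58 payments; the last is £46.69.
Total paid = 57·£475.00 + £46.69 = £27,121.69.
Total interest = total paid − principal = £27,121.69 − £16,860.00 = £10,261.69.

£10,261.69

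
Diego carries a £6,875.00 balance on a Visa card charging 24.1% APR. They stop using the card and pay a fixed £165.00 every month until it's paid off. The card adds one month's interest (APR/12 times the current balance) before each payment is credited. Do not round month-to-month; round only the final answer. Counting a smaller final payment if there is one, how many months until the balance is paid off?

Monthly rate r = 24.1%/12 = 2.00833% = 0.0200833.
Recurrence: B ← B·(1+r) − £165.00.
Month 1: interest £138.07; balance after payment £6,848.07.
Month 2: interest £137.53; balance after payment £6,820.61.
Closed form: n = −ln(1 − rB₀/P)/ln(1+r) = −ln(0.16319)/ln(1.02008) ≈ 91.168, so the balance reaches zero during payment 92.

92 payments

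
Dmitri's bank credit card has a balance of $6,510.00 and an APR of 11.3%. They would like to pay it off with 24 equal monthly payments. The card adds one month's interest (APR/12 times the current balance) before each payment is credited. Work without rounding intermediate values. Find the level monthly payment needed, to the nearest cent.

Monthly rate r = 11.3%/12 = 0.941667% = 0.00941667.
Level-payment amortization: P = B₀·r / (1 − (1+r)^(−n)) = 6510.00·0.00941667 / (1 − 1.00942^(−24)).
Denominator 1 − (1+r)^(−24) = 0.201437905.
P = 61.3025 / 0.201437905 ≈ 304.32.

$304.32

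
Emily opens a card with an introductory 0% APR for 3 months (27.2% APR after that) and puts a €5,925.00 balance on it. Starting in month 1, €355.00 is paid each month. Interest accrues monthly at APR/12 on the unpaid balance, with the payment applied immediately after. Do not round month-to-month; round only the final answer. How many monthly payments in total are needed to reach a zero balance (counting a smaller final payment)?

20 months

Promo months 1–3 at r₀ = 0%/12 = 0; months 4+ at r₁ = 27.2%/12 = 0.0226667.
After month 3 (no interest yet): B = €5,925.00 − 3·€355.00 = €4,860.00.
Then at r₁ with €355.00/mo: n₂ = −ln(1 − r₁·B/P)/ln(1+r₁) ≈ 16.58 → 17 more payments.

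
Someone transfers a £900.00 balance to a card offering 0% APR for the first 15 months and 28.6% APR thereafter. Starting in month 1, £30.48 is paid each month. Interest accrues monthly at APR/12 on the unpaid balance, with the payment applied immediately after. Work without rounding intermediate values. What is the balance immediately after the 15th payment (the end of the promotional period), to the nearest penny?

Promo months 1–15 at r₀ = 0%/12 = 0; months 16+ at r₁ = 28.6%/12 = 0.0238333.
After month 15 (no interest yet): B = £900.00 − 15·£30.48 = £442.80.

£442.80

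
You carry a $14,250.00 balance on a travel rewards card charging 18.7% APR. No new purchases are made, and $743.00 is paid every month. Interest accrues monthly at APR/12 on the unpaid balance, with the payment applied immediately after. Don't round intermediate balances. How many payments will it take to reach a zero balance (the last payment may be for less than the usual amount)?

Monthly rate r = 18.7%/12 = 1.55833% = 0.0155833.
Recurrence: B ← B·(1+r) − $743.00.
Month 1: interest $222.06; balance after payment $13,729.06.
Month 2: interest $213.94; balance after payment $13,200.01.
Closed form: n = −ln(1 − rB₀/P)/ln(1+r) = −ln(0.70113)/ln(1.01558) ≈ 22.962, so the balance reaches zero during payment 23.

23 months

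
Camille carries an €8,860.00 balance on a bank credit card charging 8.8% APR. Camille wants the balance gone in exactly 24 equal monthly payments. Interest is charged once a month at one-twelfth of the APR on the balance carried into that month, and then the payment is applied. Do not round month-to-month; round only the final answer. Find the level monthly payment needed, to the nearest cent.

€403.95

Monthly rate r = 8.8%/12 = 0.733333% = 0.00733333.
Level-payment amortization: P = B₀·r / (1 − (1+r)^(−n)) = 8860.00·0.00733333 / (1 − 1.00733^(−24)).
Denominator 1 − (1+r)^(−24) = 0.160843287.
P = 64.9733 / 0.160843287 ≈ 403.95.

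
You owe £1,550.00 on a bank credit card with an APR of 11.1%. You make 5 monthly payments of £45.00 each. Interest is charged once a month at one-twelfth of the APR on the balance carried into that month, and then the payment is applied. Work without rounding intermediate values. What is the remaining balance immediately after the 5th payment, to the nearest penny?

£1,393.82

Monthly rate r = 11.1%/12 = 0.925% = 0.00925.
Each month: B ← B·(1+r) − £45.00.
Month 1: interest £14.34; balance after payment £1,519.34.
Month 2: interest £14.05; balance after payment £1,488.39.
Month 3: interest £13.77; balance after payment £1,457.16.
Month 4: interest £13.48; balance after payment £1,425.64.
Month 5: interest £13.19; balance after payment £1,393.82.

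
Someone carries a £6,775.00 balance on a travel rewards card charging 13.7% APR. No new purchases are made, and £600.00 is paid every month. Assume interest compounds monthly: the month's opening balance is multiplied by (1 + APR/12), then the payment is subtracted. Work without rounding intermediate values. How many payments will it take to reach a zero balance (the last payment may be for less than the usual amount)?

13 payments

Monthly rate r = 13.7%/12 = 1.14167% = 0.0114167.
Recurrence: B ← B·(1+r) − £600.00.
Month 1: interest £77.35; balance after payment £6,252.35.
Month 2: interest £71.38; balance after payment £5,723.73.
Closed form: n = −ln(1 − rB₀/P)/ln(1+r) = −ln(0.87109)/ln(1.01142) ≈ 12.158, so the balance reaches zero during payment 13.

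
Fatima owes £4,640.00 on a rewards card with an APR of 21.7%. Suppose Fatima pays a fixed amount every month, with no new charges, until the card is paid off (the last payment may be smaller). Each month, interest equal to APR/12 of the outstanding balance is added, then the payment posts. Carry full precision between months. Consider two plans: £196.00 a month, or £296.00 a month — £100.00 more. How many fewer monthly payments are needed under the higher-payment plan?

13 fewer payments

Monthly rate r = 21.7%/12 = 1.80833% = 0.0180833.
At £196.00/mo: n = ⌈−ln(1 − rB₀/P)/ln(1+r)⌉ = 32 payments (last £35.34); total interest = total paid − £4,640.00 = £1,471.34.
At £296.00/mo: 19 payments (last £178.04); total interest £866.04.
Payments saved = 32 − 19 = 13.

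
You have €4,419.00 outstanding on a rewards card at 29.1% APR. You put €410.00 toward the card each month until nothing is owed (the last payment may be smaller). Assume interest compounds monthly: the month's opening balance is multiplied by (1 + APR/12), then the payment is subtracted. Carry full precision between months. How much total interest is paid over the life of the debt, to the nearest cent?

€766.11

Monthly rate r = 29.1%/12 = 2.425% = 0.02425.
Payoff takes n = ⌈−ln(1 − rB₀/P)/ln(1+r)⌉ = ⌈12.644⌉ = 13 payments; the last is €265.11.
Total paid = 12·€410.00 + €265.11 = €5,185.11.
Total interest = total paid − principal = €5,185.11 − €4,419.00 = €766.11.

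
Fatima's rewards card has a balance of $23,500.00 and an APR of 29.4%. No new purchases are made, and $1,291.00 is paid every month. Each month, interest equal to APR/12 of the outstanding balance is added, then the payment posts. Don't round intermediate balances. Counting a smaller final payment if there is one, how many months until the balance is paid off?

Monthly rate r = 29.4%/12 = 2.45% = 0.0245.
Recurrence: B ← B·(1+r) − $1,291.00.
Month 1: interest $575.75; balance after payment $22,784.75.
Month 2: interest $558.23; balance after payment $22,051.98.
Closed form: n = −ln(1 − rB₀/P)/ln(1+r) = −ln(0.55403)/ln(1.0245) ≈ 24.398, so the balance reaches zero during payment 25.

25 payments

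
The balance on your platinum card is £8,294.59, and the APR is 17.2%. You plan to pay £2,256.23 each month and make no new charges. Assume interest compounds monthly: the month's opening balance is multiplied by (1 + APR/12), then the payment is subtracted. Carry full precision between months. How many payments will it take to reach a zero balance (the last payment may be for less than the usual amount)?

4 months

Monthly rate r = 17.2%/12 = 1.43333% = 0.0143333.
Recurrence: B ← B·(1+r) − £2,256.23.
Month 1: interest £118.89; balance after payment £6,157.25.
Month 2: interest £88.25; balance after payment £3,989.27.
Month 3: interest £57.18; balance after payment £1,790.22.
Month 4: interest £25.66; balance after payment £0.00.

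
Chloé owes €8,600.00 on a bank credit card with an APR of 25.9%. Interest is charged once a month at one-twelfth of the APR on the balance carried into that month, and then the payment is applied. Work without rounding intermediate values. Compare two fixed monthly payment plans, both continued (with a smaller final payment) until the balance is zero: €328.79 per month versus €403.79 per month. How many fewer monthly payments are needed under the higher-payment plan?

Monthly rate r = 25.9%/12 = 2.15833% = 0.0215833.
At €328.79/mo: n = ⌈−ln(1 − rB₀/P)/ln(1+r)⌉ = 39 payments (last €306.97); total interest = total paid − €8,600.00 = €4,200.99.
At €403.79/mo: 29 payments (last €335.33); total interest €3,041.45.
Payments saved = 39 − 29 = 10.

10 fewer payments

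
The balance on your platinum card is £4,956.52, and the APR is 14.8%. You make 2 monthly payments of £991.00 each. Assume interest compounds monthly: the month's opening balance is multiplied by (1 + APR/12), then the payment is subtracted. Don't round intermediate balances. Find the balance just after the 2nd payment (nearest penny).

£3,085.31

Monthly rate r = 14.8%/12 = 1.23333% = 0.0123333.
Each month: B ← B·(1+r) − £991.00.
Month 1: interest £61.13; balance after payment £4,026.65.
Month 2: interest £49.66; balance after payment £3,085.31.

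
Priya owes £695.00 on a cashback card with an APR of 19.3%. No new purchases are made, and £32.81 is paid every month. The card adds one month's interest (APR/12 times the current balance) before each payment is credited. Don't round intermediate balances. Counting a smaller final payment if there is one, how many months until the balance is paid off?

27 months

Monthly rate r = 19.3%/12 = 1.60833% = 0.0160833.
Recurrence: B ← B·(1+r) − £32.81.
Month 1: interest £11.18; balance after payment £673.37.
Month 2: interest £10.83; balance after payment £651.39.
Closed form: n = −ln(1 − rB₀/P)/ln(1+r) = −ln(0.65931)/ln(1.01608) ≈ 26.108, so the balance reaches zero during payment 27.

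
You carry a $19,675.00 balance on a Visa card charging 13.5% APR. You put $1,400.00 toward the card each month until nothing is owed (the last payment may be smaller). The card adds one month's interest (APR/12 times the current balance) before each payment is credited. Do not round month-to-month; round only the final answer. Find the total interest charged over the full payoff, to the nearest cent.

$1,863.64

Monthly rate r = 13.5%/12 = 1.125% = 0.01125.
Payoff takes n = ⌈−ln(1 − rB₀/P)/ln(1+r)⌉ = ⌈15.383⌉ = 16 payments; the last is $538.64.
Total paid = 15·$1,400.00 + $538.64 = $21,538.64.
Total interest = total paid − principal = $21,538.64 − $19,675.00 = $1,863.64.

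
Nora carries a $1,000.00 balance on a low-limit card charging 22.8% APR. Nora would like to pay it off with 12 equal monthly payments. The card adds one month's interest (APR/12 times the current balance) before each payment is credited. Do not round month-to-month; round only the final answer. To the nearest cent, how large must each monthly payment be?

Monthly rate r = 22.8%/12 = 1.9% = 0.019.
Level-payment amortization: P = B₀·r / (1 − (1+r)^(−n)) = 1000.00·0.019 / (1 − 1.019^(−12)).
Denominator 1 − (1+r)^(−12) = 0.202171048.
P = 19 / 0.202171048 ≈ 93.98.

$93.98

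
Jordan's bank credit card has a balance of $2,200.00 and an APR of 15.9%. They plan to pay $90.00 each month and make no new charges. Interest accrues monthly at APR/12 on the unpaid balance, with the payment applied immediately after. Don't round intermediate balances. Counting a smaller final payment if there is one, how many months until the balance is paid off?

30 payments

Monthly rate r = 15.9%/12 = 1.325% = 0.01325.
Recurrence: B ← B·(1+r) − $90.00.
Month 1: interest $29.15; balance after payment $2,139.15.
Month 2: interest $28.34; balance after payment $2,077.49.
Closed form: n = −ln(1 − rB₀/P)/ln(1+r) = −ln(0.67611)/ln(1.01325) ≈ 29.735, so the balance reaches zero during payment 30.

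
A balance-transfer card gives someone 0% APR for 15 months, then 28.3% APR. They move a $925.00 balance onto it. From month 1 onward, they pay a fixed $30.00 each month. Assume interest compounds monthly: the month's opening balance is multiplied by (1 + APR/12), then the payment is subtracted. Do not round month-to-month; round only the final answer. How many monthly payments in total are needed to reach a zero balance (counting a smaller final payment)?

36 months

Promo months 1–15 at r₀ = 0%/12 = 0; months 16+ at r₁ = 28.3%/12 = 0.0235833.
After month 15 (no interest yet): B = $925.00 − 15·$30.00 = $475.00.
Then at r₁ with $30.00/mo: n₂ = −ln(1 − r₁·B/P)/ln(1+r₁) ≈ 20.05 → 21 more payments.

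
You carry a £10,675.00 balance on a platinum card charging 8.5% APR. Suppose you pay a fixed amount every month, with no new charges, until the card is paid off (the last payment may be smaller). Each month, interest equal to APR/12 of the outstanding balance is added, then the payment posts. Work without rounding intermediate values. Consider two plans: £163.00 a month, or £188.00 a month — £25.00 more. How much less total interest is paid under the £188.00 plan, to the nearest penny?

Monthly rate r = 8.5%/12 = 0.708333% = 0.00708333.
At £163.00/mo: n = ⌈−ln(1 − rB₀/P)/ln(1+r)⌉ = 89 payments (last £52.91); total interest = total paid − £10,675.00 = £3,721.91.
At £188.00/mo: 73 payments (last £168.01); total interest £3,029.01.
Interest saved = £3,721.91 − £3,029.01 = £692.90.

£692.90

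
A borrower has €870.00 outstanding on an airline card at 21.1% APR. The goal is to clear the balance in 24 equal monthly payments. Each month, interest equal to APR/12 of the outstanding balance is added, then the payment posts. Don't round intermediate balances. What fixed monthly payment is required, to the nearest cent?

€44.75

Monthly rate r = 21.1%/12 = 1.75833% = 0.0175833.
Level-payment amortization: P = B₀·r / (1 − (1+r)^(−n)) = 870.00·0.0175833 / (1 − 1.01758^(−24)).
Denominator 1 − (1+r)^(−24) = 0.341856865.
P = 15.2975 / 0.341856865 ≈ 44.75.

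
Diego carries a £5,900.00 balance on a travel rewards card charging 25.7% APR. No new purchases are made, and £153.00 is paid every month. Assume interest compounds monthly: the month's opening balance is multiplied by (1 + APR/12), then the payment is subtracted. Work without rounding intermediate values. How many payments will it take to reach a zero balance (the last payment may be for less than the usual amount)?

83 months

Monthly rate r = 25.7%/12 = 2.14167% = 0.0214167.
Recurrence: B ← B·(1+r) − £153.00.
Month 1: interest £126.36; balance after payment £5,873.36.
Month 2: interest £125.79; balance after payment £5,846.15.
Closed form: n = −ln(1 − rB₀/P)/ln(1+r) = −ln(0.17413)/ln(1.02142) ≈ 82.488, so the balance reaches zero during payment 83.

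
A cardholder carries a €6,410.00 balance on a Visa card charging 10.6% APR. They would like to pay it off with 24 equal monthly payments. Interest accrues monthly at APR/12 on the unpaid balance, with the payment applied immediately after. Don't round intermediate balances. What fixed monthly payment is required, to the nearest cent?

€297.57

Monthly rate r = 10.6%/12 = 0.883333% = 0.00883333.
Level-payment amortization: P = B₀·r / (1 − (1+r)^(−n)) = 6410.00·0.00883333 / (1 − 1.00883^(−24)).
Denominator 1 − (1+r)^(−24) = 0.190281922.
P = 56.6217 / 0.190281922 ≈ 297.57.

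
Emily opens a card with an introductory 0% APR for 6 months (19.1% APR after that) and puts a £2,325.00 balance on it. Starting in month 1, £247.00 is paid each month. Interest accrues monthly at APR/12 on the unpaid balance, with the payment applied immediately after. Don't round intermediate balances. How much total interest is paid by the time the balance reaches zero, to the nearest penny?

£31.13

Promo months 1–6 at r₀ = 0%/12 = 0; months 7+ at r₁ = 19.1%/12 = 0.0159167.
After month 6 (no interest yet): B = £2,325.00 − 6·£247.00 = £843.00.
Then at r₁ with £247.00/mo: n₂ = −ln(1 − r₁·B/P)/ln(1+r₁) ≈ 3.54 → 4 more payments.
Total paid = 9·£247.00 + £133.13 = £2,356.13; interest = £2,356.13 − £2,325.00 = £31.13.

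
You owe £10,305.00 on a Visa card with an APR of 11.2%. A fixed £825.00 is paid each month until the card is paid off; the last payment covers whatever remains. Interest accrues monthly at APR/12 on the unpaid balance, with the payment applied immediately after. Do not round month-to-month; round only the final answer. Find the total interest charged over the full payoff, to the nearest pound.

£704

Monthly rate r = 11.2%/12 = 0.933333% = 0.00933333.
Payoff takes n = ⌈−ln(1 − rB₀/P)/ln(1+r)⌉ = ⌈13.343⌉ = 14 payments; the last is £283.79.
Total paid = 13·£825.00 + £283.79 = £11,008.79.
Total interest = total paid − principal = £11,008.79 − £10,305.00 = £703.79.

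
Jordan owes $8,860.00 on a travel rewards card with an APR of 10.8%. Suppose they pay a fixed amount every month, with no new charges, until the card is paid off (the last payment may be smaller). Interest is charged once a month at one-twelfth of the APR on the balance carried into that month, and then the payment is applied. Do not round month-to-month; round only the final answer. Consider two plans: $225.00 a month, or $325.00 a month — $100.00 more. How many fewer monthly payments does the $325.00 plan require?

17 fewer payments

Monthly rate r = 10.8%/12 = 0.9% = 0.009.
At $225.00/mo: n = ⌈−ln(1 − rB₀/P)/ln(1+r)⌉ = 49 payments (last $188.67); total interest = total paid − $8,860.00 = $2,128.67.
At $325.00/mo: 32 payments (last $136.54); total interest $1,351.54.
Payments saved = 49 − 32 = 17.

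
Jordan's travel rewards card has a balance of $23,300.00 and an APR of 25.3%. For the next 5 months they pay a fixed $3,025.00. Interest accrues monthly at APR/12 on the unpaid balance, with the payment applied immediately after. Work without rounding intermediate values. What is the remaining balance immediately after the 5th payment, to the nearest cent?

$10,085.63

Monthly rate r = 25.3%/12 = 2.10833% = 0.0210833.
Each month: B ← B·(1+r) − $3,025.00.
Month 1: interest $491.24; balance after payment $20,766.24.
Month 2: interest $437.82; balance after payment $18,179.06.
Month 3: interest $383.28; balance after payment $15,537.34.
Month 4: interest $327.58; balance after payment $12,839.92.
Month 5: interest $270.71; balance after payment $10,085.63.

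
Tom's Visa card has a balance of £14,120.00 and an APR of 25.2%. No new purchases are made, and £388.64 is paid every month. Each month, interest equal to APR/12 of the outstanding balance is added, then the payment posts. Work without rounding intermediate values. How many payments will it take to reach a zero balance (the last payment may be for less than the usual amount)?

70 months

Monthly rate r = 25.2%/12 = 2.1% = 0.021.
Recurrence: B ← B·(1+r) − £388.64.
Month 1: interest £296.52; balance after payment £14,027.88.
Month 2: interest £294.59; balance after payment £13,933.83.
Closed form: n = −ln(1 − rB₀/P)/ln(1+r) = −ln(0.23703)/ln(1.021) ≈ 69.268, so the balance reaches zero during payment 70.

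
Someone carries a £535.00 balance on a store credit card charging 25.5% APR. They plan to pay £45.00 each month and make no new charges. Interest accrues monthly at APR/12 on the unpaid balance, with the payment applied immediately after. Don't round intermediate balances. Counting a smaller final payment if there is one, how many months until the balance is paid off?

14 payments

Monthly rate r = 25.5%/12 = 2.125% = 0.02125.
Recurrence: B ← B·(1+r) − £45.00.
Month 1: interest £11.37; balance after payment £501.37.
Month 2: interest £10.65; balance after payment £467.02.
Closed form: n = −ln(1 − rB₀/P)/ln(1+r) = −ln(0.74736)/ln(1.02125) ≈ 13.849, so the balance reaches zero during payment 14.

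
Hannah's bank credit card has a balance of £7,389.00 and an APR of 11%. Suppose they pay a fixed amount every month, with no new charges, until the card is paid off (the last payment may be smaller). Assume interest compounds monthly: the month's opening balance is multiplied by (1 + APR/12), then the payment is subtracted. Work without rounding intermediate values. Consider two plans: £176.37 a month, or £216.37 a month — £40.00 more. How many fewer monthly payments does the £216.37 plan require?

Monthly rate r = 11%/12 = 0.916667% = 0.00916667.
At £176.37/mo: n = ⌈−ln(1 − rB₀/P)/ln(1+r)⌉ = 54 payments (last £18.38); total interest = total paid − £7,389.00 = £1,976.99.
At £216.37/mo: 42 payments (last £32.33); total interest £1,514.50.
Payments saved = 54 − 42 = 12.

12 fewer payments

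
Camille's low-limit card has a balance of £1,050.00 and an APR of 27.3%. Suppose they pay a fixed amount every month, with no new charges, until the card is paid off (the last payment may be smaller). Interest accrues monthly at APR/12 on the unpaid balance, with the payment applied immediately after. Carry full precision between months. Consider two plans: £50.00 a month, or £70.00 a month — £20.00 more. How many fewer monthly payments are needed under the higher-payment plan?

10 fewer payments

Monthly rate r = 27.3%/12 = 2.275% = 0.02275.
At £50.00/mo: n = ⌈−ln(1 − rB₀/P)/ln(1+r)⌉ = 29 payments (last £43.95); total interest = total paid − £1,050.00 = £393.95.
At £70.00/mo: 19 payments (last £39.09); total interest £249.09.
Payments saved = 29 − 19 = 10.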